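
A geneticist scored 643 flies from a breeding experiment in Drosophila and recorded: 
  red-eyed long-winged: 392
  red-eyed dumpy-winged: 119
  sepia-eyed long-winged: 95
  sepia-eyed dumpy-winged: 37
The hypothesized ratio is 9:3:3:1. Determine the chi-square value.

8.233

The 9:3:3:1 ratio has 16 parts, so with N = 643 the expected counts are:
  red-eyed long-winged: 643 × 9/16 = 361.6875
  red-eyed dumpy-winged: 643 × 3/16 = 120.5625
  sepia-eyed long-winged: 643 × 3/16 = 120.5625
  sepia-eyed dumpy-winged: 643 × 1/16 = 40.1875
χ² = Σ (O − E)² / E
  red-eyed long-winged: (392 − 361.6875)² / 361.6875 = 2.5404
  red-eyed dumpy-winged: (119 − 120.5625)² / 120.5625 = 0.0203
  sepia-eyed long-winged: (95 − 120.5625)² / 120.5625 = 5.4199
  sepia-eyed dumpy-winged: (37 − 40.1875)² / 40.1875 = 0.2528
χ² = 2.5404 + 0.0203 + 5.4199 + 0.2528 = 8.2334 ≈ 8.233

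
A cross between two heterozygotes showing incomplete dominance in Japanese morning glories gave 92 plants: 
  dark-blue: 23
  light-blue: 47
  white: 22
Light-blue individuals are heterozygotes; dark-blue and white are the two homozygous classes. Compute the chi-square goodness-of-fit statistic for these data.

0.065

With incomplete dominance, a heterozygote × heterozygote cross gives a 1:2:1 phenotypic ratio.
Under the 1:2:1 hypothesis (Σ ratio = 4, N = 92):
  dark-blue: 92 × 1/4 = 23
  light-blue: 92 × 2/4 = 46
  white: 92 × 1/4 = 23
χ² = Σ (O − E)² / E
  dark-blue: (23 − 23)² / 23 = 0.0000
  light-blue: (47 − 46)² / 46 = 0.0217
  white: (22 − 23)² / 23 = 0.0435
χ² = 0.0000 + 0.0217 + 0.0435 = 0.0652 ≈ 0.065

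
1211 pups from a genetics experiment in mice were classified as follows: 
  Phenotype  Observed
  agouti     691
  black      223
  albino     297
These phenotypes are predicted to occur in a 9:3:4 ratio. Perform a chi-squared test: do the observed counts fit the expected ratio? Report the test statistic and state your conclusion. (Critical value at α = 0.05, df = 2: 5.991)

0.323; consistent

Total ratio parts = 16. Expected numbers out of 1211:
  agouti: 1211 × 9/16 = 681.1875
  black: 1211 × 3/16 = 227.0625
  albino: 1211 × 4/16 = 302.75
χ² = Σ (O − E)² / E
  agouti: (691 − 681.1875)² / 681.1875 = 0.1413
  black: (223 − 227.0625)² / 227.0625 = 0.0727
  albino: (297 − 302.75)² / 302.75 = 0.1092
χ² = 0.1413 + 0.0727 + 0.1092 = 0.3232 ≈ 0.323
Degrees of freedom = 3 − 1 = 2; critical value at α = 0.05 is 5.991.
Since 0.323 < 5.991, we fail to reject the null hypothesis — the data are consistent with the 9:3:4 ratio.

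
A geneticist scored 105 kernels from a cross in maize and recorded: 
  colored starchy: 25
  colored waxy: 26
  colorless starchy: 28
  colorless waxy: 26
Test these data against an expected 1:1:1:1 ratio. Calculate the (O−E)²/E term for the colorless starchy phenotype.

Total ratio parts = 4. Expected numbers out of 105:
  colored starchy: 105 × 1/4 = 26.25
  colored waxy: 105 × 1/4 = 26.25
  colorless starchy: 105 × 1/4 = 26.25
  colorless waxy: 105 × 1/4 = 26.25
Contribution of colorless starchy: (28 − 26.25)² / 26.25 = 0.1167

0.117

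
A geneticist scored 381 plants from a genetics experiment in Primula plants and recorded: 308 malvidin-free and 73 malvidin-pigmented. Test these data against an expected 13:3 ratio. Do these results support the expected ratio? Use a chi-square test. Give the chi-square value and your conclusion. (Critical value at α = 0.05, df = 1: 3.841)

0.042; consistent

Total ratio parts = 16. Expected numbers out of 381:
  malvidin-free: 381 × 13/16 = 309.5625
  malvidin-pigmented: 381 × 3/16 = 71.4375
χ² = Σ (O − E)² / E
  malvidin-free: (308 − 309.5625)² / 309.5625 = 0.0079
  malvidin-pigmented: (73 − 71.4375)² / 71.4375 = 0.0342
χ² = 0.0079 + 0.0342 = 0.0421 ≈ 0.042
Degrees of freedom = 2 − 1 = 1; critical value at α = 0.05 is 3.841.
Since 0.042 < 3.841, we fail to reject the null hypothesis — the data are consistent with the 13:3 ratio.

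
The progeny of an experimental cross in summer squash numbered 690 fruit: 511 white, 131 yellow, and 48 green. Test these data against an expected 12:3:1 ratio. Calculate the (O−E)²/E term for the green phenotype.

Expected counts for N = 690 under a 12:3:1 ratio (total parts = 16):
  white: 690 × 12/16 = 517.5
  yellow: 690 × 3/16 = 129.375
  green: 690 × 1/16 = 43.125
Contribution of green: (48 − 43.125)² / 43.125 = 0.5511

0.551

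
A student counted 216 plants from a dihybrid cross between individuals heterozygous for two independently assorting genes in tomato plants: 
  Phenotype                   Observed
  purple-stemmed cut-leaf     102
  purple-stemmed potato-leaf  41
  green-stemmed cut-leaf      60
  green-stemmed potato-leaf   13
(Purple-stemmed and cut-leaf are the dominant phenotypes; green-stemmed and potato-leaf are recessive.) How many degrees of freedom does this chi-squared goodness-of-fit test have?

3

A dihybrid F₂ with independent assortment and complete dominance at both loci gives a 9:3:3:1 phenotypic ratio.
A goodness-of-fit test with 4 phenotype classes has df = 4 − 1 = 3.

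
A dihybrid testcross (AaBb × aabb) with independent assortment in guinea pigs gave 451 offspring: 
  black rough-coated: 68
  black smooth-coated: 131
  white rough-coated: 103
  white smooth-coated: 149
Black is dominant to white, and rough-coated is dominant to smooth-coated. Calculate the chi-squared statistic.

A dihybrid testcross with independent assortment gives a 1:1:1:1 ratio.
Under the 1:1:1:1 hypothesis (Σ ratio = 4, N = 451):
  black rough-coated: 451 × 1/4 = 112.75
  black smooth-coated: 451 × 1/4 = 112.75
  white rough-coated: 451 × 1/4 = 112.75
  white smooth-coated: 451 × 1/4 = 112.75
χ² = Σ (O − E)² / E
  black rough-coated: (68 − 112.75)² / 112.75 = 17.7611
  black smooth-coated: (131 − 112.75)² / 112.75 = 2.9540
  white rough-coated: (103 − 112.75)² / 112.75 = 0.8431
  white smooth-coated: (149 − 112.75)² / 112.75 = 11.6547
χ² = 17.7611 + 2.9540 + 0.8431 + 11.6547 = 33.2129 ≈ 33.213

33.213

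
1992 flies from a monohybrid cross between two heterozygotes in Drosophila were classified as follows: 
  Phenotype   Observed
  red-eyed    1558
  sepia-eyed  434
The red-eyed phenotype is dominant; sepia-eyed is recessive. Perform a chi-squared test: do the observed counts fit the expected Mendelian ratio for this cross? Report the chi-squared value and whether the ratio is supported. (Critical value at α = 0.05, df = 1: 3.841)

For a monohybrid cross between heterozygotes with complete dominance, the expected phenotypic ratio is 3:1.
The 3:1 ratio has 4 parts, so with N = 1992 the expected counts are:
  red-eyed: 1992 × 3/4 = 1494
  sepia-eyed: 1992 × 1/4 = 498
χ² = Σ (O − E)² / E
  red-eyed: (1558 − 1494)² / 1494 = 2.7416
  sepia-eyed: (434 − 498)² / 498 = 8.2249
χ² = 2.7416 + 8.2249 = 10.9665 ≈ 10.967
Degrees of freedom = 2 − 1 = 1; critical value at α = 0.05 is 3.841.
Since 10.967 > 3.841, we reject the null hypothesis — the data do not fit the 3:1 ratio.

10.967; not consistent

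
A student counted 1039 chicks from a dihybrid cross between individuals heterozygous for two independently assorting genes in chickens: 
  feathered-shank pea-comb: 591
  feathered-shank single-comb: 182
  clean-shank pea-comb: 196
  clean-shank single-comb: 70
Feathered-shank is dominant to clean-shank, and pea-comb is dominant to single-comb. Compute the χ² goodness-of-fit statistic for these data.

1.318

A dihybrid F₂ with independent assortment and complete dominance at both loci gives a 9:3:3:1 phenotypic ratio.
The 9:3:3:1 ratio has 16 parts, so with N = 1039 the expected counts are:
  feathered-shank pea-comb: 1039 × 9/16 = 584.4375
  feathered-shank single-comb: 1039 × 3/16 = 194.8125
  clean-shank pea-comb: 1039 × 3/16 = 194.8125
  clean-shank single-comb: 1039 × 1/16 = 64.9375
χ² = Σ (O − E)² / E
  feathered-shank pea-comb: (591 − 584.4375)² / 584.4375 = 0.0737
  feathered-shank single-comb: (182 − 194.8125)² / 194.8125 = 0.8427
  clean-shank pea-comb: (196 − 194.8125)² / 194.8125 = 0.0072
  clean-shank single-comb: (70 − 64.9375)² / 64.9375 = 0.3947
χ² = 0.0737 + 0.8427 + 0.0072 + 0.3947 = 1.3183 ≈ 1.318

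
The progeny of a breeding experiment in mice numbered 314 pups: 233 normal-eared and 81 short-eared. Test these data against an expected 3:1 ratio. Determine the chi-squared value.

0.106

Expected counts for N = 314 under a 3:1 ratio (total parts = 4):
  normal-eared: 314 × 3/4 = 235.5
  short-eared: 314 × 1/4 = 78.5
χ² = Σ (O − E)² / E
  normal-eared: (233 − 235.5)² / 235.5 = 0.0265
  short-eared: (81 − 78.5)² / 78.5 = 0.0796
χ² = 0.0265 + 0.0796 = 0.1061 ≈ 0.106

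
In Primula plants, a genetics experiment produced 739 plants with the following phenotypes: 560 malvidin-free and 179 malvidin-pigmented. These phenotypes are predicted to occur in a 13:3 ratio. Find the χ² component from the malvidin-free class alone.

Under the 13:3 hypothesis (Σ ratio = 16, N = 739):
  malvidin-free: 739 × 13/16 = 600.4375
  malvidin-pigmented: 739 × 3/16 = 138.5625
Contribution of malvidin-free: (560 − 600.4375)² / 600.4375 = 2.7233

2.723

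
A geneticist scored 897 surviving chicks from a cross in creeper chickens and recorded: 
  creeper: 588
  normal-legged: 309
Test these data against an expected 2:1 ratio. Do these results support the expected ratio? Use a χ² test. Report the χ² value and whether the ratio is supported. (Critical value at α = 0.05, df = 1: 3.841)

0.502; consistent

Under the 2:1 hypothesis (Σ ratio = 3, N = 897):
  creeper: 897 × 2/3 = 598
  normal-legged: 897 × 1/3 = 299
χ² = Σ (O − E)² / E
  creeper: (588 − 598)² / 598 = 0.1672
  normal-legged: (309 − 299)² / 299 = 0.3344
χ² = 0.1672 + 0.3344 = 0.5016 ≈ 0.502
Degrees of freedom = 2 − 1 = 1; critical value at α = 0.05 is 3.841.
Since 0.502 < 3.841, we fail to reject the null hypothesis — the data are consistent with the 2:1 ratio.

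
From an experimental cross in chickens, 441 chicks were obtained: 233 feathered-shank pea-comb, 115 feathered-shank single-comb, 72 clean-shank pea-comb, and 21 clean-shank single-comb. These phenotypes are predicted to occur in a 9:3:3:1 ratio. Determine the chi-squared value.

16.486

Total ratio parts = 16. Expected numbers out of 441:
  feathered-shank pea-comb: 441 × 9/16 = 248.0625
  feathered-shank single-comb: 441 × 3/16 = 82.6875
  clean-shank pea-comb: 441 × 3/16 = 82.6875
  clean-shank single-comb: 441 × 1/16 = 27.5625
χ² = Σ (O − E)² / E
  feathered-shank pea-comb: (233 − 248.0625)² / 248.0625 = 0.9146
  feathered-shank single-comb: (115 − 82.6875)² / 82.6875 = 12.6270
  clean-shank pea-comb: (72 − 82.6875)² / 82.6875 = 1.3814
  clean-shank single-comb: (21 − 27.5625)² / 27.5625 = 1.5625
χ² = 0.9146 + 12.6270 + 1.3814 + 1.5625 = 16.4855 ≈ 16.486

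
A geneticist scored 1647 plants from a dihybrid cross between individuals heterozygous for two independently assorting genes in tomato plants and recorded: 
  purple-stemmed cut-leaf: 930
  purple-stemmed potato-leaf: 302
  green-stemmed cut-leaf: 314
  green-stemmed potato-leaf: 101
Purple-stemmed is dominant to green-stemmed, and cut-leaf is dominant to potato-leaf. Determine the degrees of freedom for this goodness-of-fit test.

3

A dihybrid F₂ with independent assortment and complete dominance at both loci gives a 9:3:3:1 phenotypic ratio.
A goodness-of-fit test with 4 phenotype classes has df = 4 − 1 = 3.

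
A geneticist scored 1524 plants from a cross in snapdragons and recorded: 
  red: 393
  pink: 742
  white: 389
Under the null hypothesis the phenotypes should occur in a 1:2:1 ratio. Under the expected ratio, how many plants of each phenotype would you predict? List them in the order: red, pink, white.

Expected counts for N = 1524 under a 1:2:1 ratio (total parts = 4):
  red: 1524 × 1/4 = 381
  pink: 1524 × 2/4 = 762
  white: 1524 × 1/4 = 381

381, 762, 381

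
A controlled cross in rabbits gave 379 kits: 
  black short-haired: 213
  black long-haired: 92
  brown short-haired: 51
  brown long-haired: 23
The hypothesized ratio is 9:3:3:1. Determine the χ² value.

Total ratio parts = 16. Expected numbers out of 379:
  black short-haired: 379 × 9/16 = 213.1875
  black long-haired: 379 × 3/16 = 71.0625
  brown short-haired: 379 × 3/16 = 71.0625
  brown long-haired: 379 × 1/16 = 23.6875
χ² = Σ (O − E)² / E
  black short-haired: (213 − 213.1875)² / 213.1875 = 0.0002
  black long-haired: (92 − 71.0625)² / 71.0625 = 6.1689
  brown short-haired: (51 − 71.0625)² / 71.0625 = 5.6641
  brown long-haired: (23 − 23.6875)² / 23.6875 = 0.0200
χ² = 0.0002 + 6.1689 + 5.6641 + 0.0200 = 11.8532 ≈ 11.853

11.853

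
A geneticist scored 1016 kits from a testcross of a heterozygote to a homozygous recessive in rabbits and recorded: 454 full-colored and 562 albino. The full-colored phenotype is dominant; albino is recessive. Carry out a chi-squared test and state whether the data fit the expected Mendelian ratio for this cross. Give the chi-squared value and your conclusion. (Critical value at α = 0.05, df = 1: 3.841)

A testcross of a heterozygote (Aa × aa) gives a 1:1 phenotypic ratio.
Expected counts for N = 1016 under a 1:1 ratio (total parts = 2):
  full-colored: 1016 × 1/2 = 508
  albino: 1016 × 1/2 = 508
χ² = Σ (O − E)² / E
  full-colored: (454 − 508)² / 508 = 5.7402
  albino: (562 − 508)² / 508 = 5.7402
χ² = 5.7402 + 5.7402 = 11.4804 ≈ 11.480
Degrees of freedom = 2 − 1 = 1; critical value at α = 0.05 is 3.841.
Since 11.480 > 3.841, we reject the null hypothesis — the data do not fit the 1:1 ratio.

11.480; not consistent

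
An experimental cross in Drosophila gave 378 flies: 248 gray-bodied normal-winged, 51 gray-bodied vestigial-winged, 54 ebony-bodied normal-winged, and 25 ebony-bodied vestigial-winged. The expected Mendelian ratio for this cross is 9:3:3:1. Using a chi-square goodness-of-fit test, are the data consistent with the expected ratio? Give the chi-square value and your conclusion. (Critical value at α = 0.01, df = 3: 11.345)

Total ratio parts = 16. Expected numbers out of 378:
  gray-bodied normal-winged: 378 × 9/16 = 212.625
  gray-bodied vestigial-winged: 378 × 3/16 = 70.875
  ebony-bodied normal-winged: 378 × 3/16 = 70.875
  ebony-bodied vestigial-winged: 378 × 1/16 = 23.625
χ² = Σ (O − E)² / E
  gray-bodied normal-winged: (248 − 212.625)² / 212.625 = 5.8854
  gray-bodied vestigial-winged: (51 − 70.875)² / 70.875 = 5.5734
  ebony-bodied normal-winged: (54 − 70.875)² / 70.875 = 4.0179
  ebony-bodied vestigial-winged: (25 − 23.625)² / 23.625 = 0.0800
χ² = 5.8854 + 5.5734 + 4.0179 + 0.0800 = 15.5567 ≈ 15.557
Degrees of freedom = 4 − 1 = 3; critical value at α = 0.01 is 11.345.
Since 15.557 > 11.345, we reject the null hypothesis — the data do not fit the 9:3:3:1 ratio.

15.557; not consistent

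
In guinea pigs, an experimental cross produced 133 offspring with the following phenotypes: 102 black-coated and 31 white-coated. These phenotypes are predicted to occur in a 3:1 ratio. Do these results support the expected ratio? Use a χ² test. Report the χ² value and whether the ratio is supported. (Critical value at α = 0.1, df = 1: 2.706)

0.203; consistent

Total ratio parts = 4. Expected numbers out of 133:
  black-coated: 133 × 3/4 = 99.75
  white-coated: 133 × 1/4 = 33.25
χ² = Σ (O − E)² / E
  black-coated: (102 − 99.75)² / 99.75 = 0.0508
  white-coated: (31 − 33.25)² / 33.25 = 0.1523
χ² = 0.0508 + 0.1523 = 0.2031 ≈ 0.203
Degrees of freedom = 2 − 1 = 1; critical value at α = 0.1 is 2.706.
Since 0.203 < 2.706, we fail to reject the null hypothesis — the data are consistent with the 3:1 ratio.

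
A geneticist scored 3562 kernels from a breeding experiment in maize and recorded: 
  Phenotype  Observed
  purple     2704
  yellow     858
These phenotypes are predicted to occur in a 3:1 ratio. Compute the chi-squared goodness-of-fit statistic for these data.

Under the 3:1 hypothesis (Σ ratio = 4, N = 3562):
  purple: 3562 × 3/4 = 2671.5
  yellow: 3562 × 1/4 = 890.5
χ² = Σ (O − E)² / E
  purple: (2704 − 2671.5)² / 2671.5 = 0.3954
  yellow: (858 − 890.5)² / 890.5 = 1.1861
χ² = 0.3954 + 1.1861 = 1.5815 ≈ 1.582

1.582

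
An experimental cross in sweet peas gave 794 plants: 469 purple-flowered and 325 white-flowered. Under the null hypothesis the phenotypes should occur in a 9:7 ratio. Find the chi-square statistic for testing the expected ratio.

Total ratio parts = 16. Expected numbers out of 794:
  purple-flowered: 794 × 9/16 = 446.625
  white-flowered: 794 × 7/16 = 347.375
χ² = Σ (O − E)² / E
  purple-flowered: (469 − 446.625)² / 446.625 = 1.1209
  white-flowered: (325 − 347.375)² / 347.375 = 1.4412
χ² = 1.1209 + 1.4412 = 2.5621 ≈ 2.562

2.562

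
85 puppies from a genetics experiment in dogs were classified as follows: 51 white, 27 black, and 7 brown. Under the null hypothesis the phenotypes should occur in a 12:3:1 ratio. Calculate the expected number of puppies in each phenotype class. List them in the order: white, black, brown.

The 12:3:1 ratio has 16 parts, so with N = 85 the expected counts are:
  white: 85 × 12/16 = 63.75
  black: 85 × 3/16 = 15.9375
  brown: 85 × 1/16 = 5.3125

63.75, 15.9375, 5.3125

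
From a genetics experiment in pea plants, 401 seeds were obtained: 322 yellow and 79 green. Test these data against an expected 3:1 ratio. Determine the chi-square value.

6.006

Expected counts for N = 401 under a 3:1 ratio (total parts = 4):
  yellow: 401 × 3/4 = 300.75
  green: 401 × 1/4 = 100.25
χ² = Σ (O − E)² / E
  yellow: (322 − 300.75)² / 300.75 = 1.5015
  green: (79 − 100.25)² / 100.25 = 4.5044
χ² = 1.5015 + 4.5044 = 6.0059 ≈ 6.006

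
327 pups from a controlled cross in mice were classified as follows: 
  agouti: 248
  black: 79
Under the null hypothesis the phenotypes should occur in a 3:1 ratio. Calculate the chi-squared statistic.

Expected counts for N = 327 under a 3:1 ratio (total parts = 4):
  agouti: 327 × 3/4 = 245.25
  black: 327 × 1/4 = 81.75
χ² = Σ (O − E)² / E
  agouti: (248 − 245.25)² / 245.25 = 0.0308
  black: (79 − 81.75)² / 81.75 = 0.0925
χ² = 0.0308 + 0.0925 = 0.1233 ≈ 0.123

0.123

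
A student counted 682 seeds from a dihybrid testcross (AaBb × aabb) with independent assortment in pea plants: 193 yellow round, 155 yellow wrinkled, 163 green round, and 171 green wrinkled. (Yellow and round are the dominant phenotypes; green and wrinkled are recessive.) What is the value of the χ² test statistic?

4.710

A dihybrid testcross with independent assortment gives a 1:1:1:1 ratio.
Under the 1:1:1:1 hypothesis (Σ ratio = 4, N = 682):
  yellow round: 682 × 1/4 = 170.5
  yellow wrinkled: 682 × 1/4 = 170.5
  green round: 682 × 1/4 = 170.5
  green wrinkled: 682 × 1/4 = 170.5
χ² = Σ (O − E)² / E
  yellow round: (193 − 170.5)² / 170.5 = 2.9692
  yellow wrinkled: (155 − 170.5)² / 170.5 = 1.4091
  green round: (163 − 170.5)² / 170.5 = 0.3299
  green wrinkled: (171 − 170.5)² / 170.5 = 0.0015
χ² = 2.9692 + 1.4091 + 0.3299 + 0.0015 = 4.7097 ≈ 4.710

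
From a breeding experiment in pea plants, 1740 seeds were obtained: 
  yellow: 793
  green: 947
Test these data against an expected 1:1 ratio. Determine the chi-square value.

13.630

The 1:1 ratio has 2 parts, so with N = 1740 the expected counts are:
  yellow: 1740 × 1/2 = 870
  green: 1740 × 1/2 = 870
χ² = Σ (O − E)² / E
  yellow: (793 − 870)² / 870 = 6.8149
  green: (947 − 870)² / 870 = 6.8149
χ² = 6.8149 + 6.8149 = 13.6298 ≈ 13.630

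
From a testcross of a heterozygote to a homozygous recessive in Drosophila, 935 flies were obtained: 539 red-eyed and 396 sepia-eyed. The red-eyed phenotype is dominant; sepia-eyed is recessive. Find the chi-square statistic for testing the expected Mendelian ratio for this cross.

A testcross of a heterozygote (Aa × aa) gives a 1:1 phenotypic ratio.
The 1:1 ratio has 2 parts, so with N = 935 the expected counts are:
  red-eyed: 935 × 1/2 = 467.5
  sepia-eyed: 935 × 1/2 = 467.5
χ² = Σ (O − E)² / E
  red-eyed: (539 − 467.5)² / 467.5 = 10.9353
  sepia-eyed: (396 − 467.5)² / 467.5 = 10.9353
χ² = 10.9353 + 10.9353 = 21.8706 ≈ 21.871

21.871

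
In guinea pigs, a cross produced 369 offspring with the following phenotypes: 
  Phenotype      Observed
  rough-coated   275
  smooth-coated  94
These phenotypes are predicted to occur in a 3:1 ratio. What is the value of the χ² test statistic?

Total ratio parts = 4. Expected numbers out of 369:
  rough-coated: 369 × 3/4 = 276.75
  smooth-coated: 369 × 1/4 = 92.25
χ² = Σ (O − E)² / E
  rough-coated: (275 − 276.75)² / 276.75 = 0.0111
  smooth-coated: (94 − 92.25)² / 92.25 = 0.0332
χ² = 0.0111 + 0.0332 = 0.0443 ≈ 0.044

0.044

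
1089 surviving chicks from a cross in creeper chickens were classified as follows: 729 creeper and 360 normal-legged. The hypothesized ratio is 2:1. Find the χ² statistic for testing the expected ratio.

The 2:1 ratio has 3 parts, so with N = 1089 the expected counts are:
  creeper: 1089 × 2/3 = 726
  normal-legged: 1089 × 1/3 = 363
χ² = Σ (O − E)² / E
  creeper: (729 − 726)² / 726 = 0.0124
  normal-legged: (360 − 363)² / 363 = 0.0248
χ² = 0.0124 + 0.0248 = 0.0372 ≈ 0.037

0.037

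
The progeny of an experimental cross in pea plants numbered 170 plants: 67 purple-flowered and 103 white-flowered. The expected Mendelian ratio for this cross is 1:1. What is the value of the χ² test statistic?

Total ratio parts = 2. Expected numbers out of 170:
  purple-flowered: 170 × 1/2 = 85
  white-flowered: 170 × 1/2 = 85
χ² = Σ (O − E)² / E
  purple-flowered: (67 − 85)² / 85 = 3.8118
  white-flowered: (103 − 85)² / 85 = 3.8118
χ² = 3.8118 + 3.8118 = 7.6236 ≈ 7.624

7.624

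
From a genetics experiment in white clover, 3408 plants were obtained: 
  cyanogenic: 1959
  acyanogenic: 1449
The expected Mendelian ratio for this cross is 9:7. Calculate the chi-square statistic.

Under the 9:7 hypothesis (Σ ratio = 16, N = 3408):
  cyanogenic: 3408 × 9/16 = 1917
  acyanogenic: 3408 × 7/16 = 1491
χ² = Σ (O − E)² / E
  cyanogenic: (1959 − 1917)² / 1917 = 0.9202
  acyanogenic: (1449 − 1491)² / 1491 = 1.1831
χ² = 0.9202 + 1.1831 = 2.1033 ≈ 2.103

2.103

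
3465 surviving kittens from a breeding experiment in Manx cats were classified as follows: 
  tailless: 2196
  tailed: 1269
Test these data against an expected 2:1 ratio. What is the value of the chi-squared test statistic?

16.878

Total ratio parts = 3. Expected numbers out of 3465:
  tailless: 3465 × 2/3 = 2310
  tailed: 3465 × 1/3 = 1155
χ² = Σ (O − E)² / E
  tailless: (2196 − 2310)² / 2310 = 5.6260
  tailed: (1269 − 1155)² / 1155 = 11.2519
χ² = 5.6260 + 11.2519 = 16.8779 ≈ 16.878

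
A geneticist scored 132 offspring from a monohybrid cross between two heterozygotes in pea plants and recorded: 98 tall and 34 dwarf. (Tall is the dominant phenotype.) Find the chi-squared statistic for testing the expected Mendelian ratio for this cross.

For a monohybrid cross between heterozygotes with complete dominance, the expected phenotypic ratio is 3:1.
Expected counts for N = 132 under a 3:1 ratio (total parts = 4):
  tall: 132 × 3/4 = 99
  dwarf: 132 × 1/4 = 33
χ² = Σ (O − E)² / E
  tall: (98 − 99)² / 99 = 0.0101
  dwarf: (34 − 33)² / 33 = 0.0303
χ² = 0.0101 + 0.0303 = 0.0404 ≈ 0.040

0.040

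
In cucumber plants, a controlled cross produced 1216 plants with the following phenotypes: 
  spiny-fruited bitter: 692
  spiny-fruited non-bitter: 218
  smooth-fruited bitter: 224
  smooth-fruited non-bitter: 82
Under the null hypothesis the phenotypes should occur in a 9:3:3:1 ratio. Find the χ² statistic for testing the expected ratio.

The 9:3:3:1 ratio has 16 parts, so with N = 1216 the expected counts are:
  spiny-fruited bitter: 1216 × 9/16 = 684
  spiny-fruited non-bitter: 1216 × 3/16 = 228
  smooth-fruited bitter: 1216 × 3/16 = 228
  smooth-fruited non-bitter: 1216 × 1/16 = 76
χ² = Σ (O − E)² / E
  spiny-fruited bitter: (692 − 684)² / 684 = 0.0936
  spiny-fruited non-bitter: (218 − 228)² / 228 = 0.4386
  smooth-fruited bitter: (224 − 228)² / 228 = 0.0702
  smooth-fruited non-bitter: (82 − 76)² / 76 = 0.4737
χ² = 0.0936 + 0.4386 + 0.0702 + 0.4737 = 1.0761 ≈ 1.076

1.076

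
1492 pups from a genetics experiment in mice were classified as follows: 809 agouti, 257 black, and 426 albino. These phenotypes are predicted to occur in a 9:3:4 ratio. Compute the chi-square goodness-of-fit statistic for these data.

10.471

The 9:3:4 ratio has 16 parts, so with N = 1492 the expected counts are:
  agouti: 1492 × 9/16 = 839.25
  black: 1492 × 3/16 = 279.75
  albino: 1492 × 4/16 = 373
χ² = Σ (O − E)² / E
  agouti: (809 − 839.25)² / 839.25 = 1.0903
  black: (257 − 279.75)² / 279.75 = 1.8501
  albino: (426 − 373)² / 373 = 7.5308
χ² = 1.0903 + 1.8501 + 7.5308 = 10.4712 ≈ 10.471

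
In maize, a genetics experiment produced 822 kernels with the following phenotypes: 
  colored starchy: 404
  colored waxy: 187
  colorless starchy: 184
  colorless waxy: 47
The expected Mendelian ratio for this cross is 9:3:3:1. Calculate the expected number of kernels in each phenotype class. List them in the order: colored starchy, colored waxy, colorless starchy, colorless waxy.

462.375, 154.125, 154.125, 51.375

Expected counts for N = 822 under a 9:3:3:1 ratio (total parts = 16):
  colored starchy: 822 × 9/16 = 462.375
  colored waxy: 822 × 3/16 = 154.125
  colorless starchy: 822 × 3/16 = 154.125
  colorless waxy: 822 × 1/16 = 51.375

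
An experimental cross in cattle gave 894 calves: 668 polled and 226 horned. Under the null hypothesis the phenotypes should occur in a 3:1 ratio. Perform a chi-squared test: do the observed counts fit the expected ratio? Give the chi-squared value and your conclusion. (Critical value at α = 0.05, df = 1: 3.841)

0.037; consistent

Under the 3:1 hypothesis (Σ ratio = 4, N = 894):
  polled: 894 × 3/4 = 670.5
  horned: 894 × 1/4 = 223.5
χ² = Σ (O − E)² / E
  polled: (668 − 670.5)² / 670.5 = 0.0093
  horned: (226 − 223.5)² / 223.5 = 0.0280
χ² = 0.0093 + 0.0280 = 0.0373 ≈ 0.037
Degrees of freedom = 2 − 1 = 1; critical value at α = 0.05 is 3.841.
Since 0.037 < 3.841, we fail to reject the null hypothesis — the data are consistent with the 3:1 ratio.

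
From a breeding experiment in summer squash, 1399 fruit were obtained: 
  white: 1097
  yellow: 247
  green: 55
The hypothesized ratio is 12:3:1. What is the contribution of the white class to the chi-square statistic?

2.173

Total ratio parts = 16. Expected numbers out of 1399:
  white: 1399 × 12/16 = 1049.25
  yellow: 1399 × 3/16 = 262.3125
  green: 1399 × 1/16 = 87.4375
Contribution of white: (1097 − 1049.25)² / 1049.25 = 2.1730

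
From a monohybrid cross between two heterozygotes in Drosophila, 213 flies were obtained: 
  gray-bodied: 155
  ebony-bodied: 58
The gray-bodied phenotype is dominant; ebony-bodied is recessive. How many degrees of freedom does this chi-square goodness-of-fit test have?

1

For a monohybrid cross between heterozygotes with complete dominance, the expected phenotypic ratio is 3:1.
A goodness-of-fit test with 2 phenotype classes has df = 2 − 1 = 1.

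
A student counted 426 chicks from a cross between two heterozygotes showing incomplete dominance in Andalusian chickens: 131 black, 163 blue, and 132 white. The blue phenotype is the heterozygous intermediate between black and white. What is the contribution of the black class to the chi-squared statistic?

With incomplete dominance, a heterozygote × heterozygote cross gives a 1:2:1 phenotypic ratio.
The 1:2:1 ratio has 4 parts, so with N = 426 the expected counts are:
  black: 426 × 1/4 = 106.5
  blue: 426 × 2/4 = 213
  white: 426 × 1/4 = 106.5
Contribution of black: (131 − 106.5)² / 106.5 = 5.6362

5.636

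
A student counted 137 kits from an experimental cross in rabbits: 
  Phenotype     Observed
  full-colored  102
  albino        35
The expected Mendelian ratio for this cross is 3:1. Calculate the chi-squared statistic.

0.022

Total ratio parts = 4. Expected numbers out of 137:
  full-colored: 137 × 3/4 = 102.75
  albino: 137 × 1/4 = 34.25
χ² = Σ (O − E)² / E
  full-colored: (102 − 102.75)² / 102.75 = 0.0055
  albino: (35 − 34.25)² / 34.25 = 0.0164
χ² = 0.0055 + 0.0164 = 0.0219 ≈ 0.022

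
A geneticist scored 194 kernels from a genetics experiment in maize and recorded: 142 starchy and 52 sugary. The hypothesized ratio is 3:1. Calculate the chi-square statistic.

0.337

Under the 3:1 hypothesis (Σ ratio = 4, N = 194):
  starchy: 194 × 3/4 = 145.5
  sugary: 194 × 1/4 = 48.5
χ² = Σ (O − E)² / E
  starchy: (142 − 145.5)² / 145.5 = 0.0842
  sugary: (52 − 48.5)² / 48.5 = 0.2526
χ² = 0.0842 + 0.2526 = 0.3368 ≈ 0.337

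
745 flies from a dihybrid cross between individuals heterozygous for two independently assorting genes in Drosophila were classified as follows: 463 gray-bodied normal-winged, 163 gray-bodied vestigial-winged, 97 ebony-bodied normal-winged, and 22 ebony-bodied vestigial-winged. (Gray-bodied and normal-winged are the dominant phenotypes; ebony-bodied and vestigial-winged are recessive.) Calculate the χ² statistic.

A dihybrid F₂ with independent assortment and complete dominance at both loci gives a 9:3:3:1 phenotypic ratio.
Expected counts for N = 745 under a 9:3:3:1 ratio (total parts = 16):
  gray-bodied normal-winged: 745 × 9/16 = 419.0625
  gray-bodied vestigial-winged: 745 × 3/16 = 139.6875
  ebony-bodied normal-winged: 745 × 3/16 = 139.6875
  ebony-bodied vestigial-winged: 745 × 1/16 = 46.5625
χ² = Σ (O − E)² / E
  gray-bodied normal-winged: (463 − 419.0625)² / 419.0625 = 4.6067
  gray-bodied vestigial-winged: (163 − 139.6875)² / 139.6875 = 3.8906
  ebony-bodied normal-winged: (97 − 139.6875)² / 139.6875 = 13.0450
  ebony-bodied vestigial-winged: (22 − 46.5625)² / 46.5625 = 12.9571
χ² = 4.6067 + 3.8906 + 13.0450 + 12.9571 = 34.4994 ≈ 34.499

34.499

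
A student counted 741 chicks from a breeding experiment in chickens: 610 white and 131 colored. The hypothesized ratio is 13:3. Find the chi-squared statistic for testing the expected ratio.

The 13:3 ratio has 16 parts, so with N = 741 the expected counts are:
  white: 741 × 13/16 = 602.0625
  colored: 741 × 3/16 = 138.9375
χ² = Σ (O − E)² / E
  white: (610 − 602.0625)² / 602.0625 = 0.1046
  colored: (131 − 138.9375)² / 138.9375 = 0.4535
χ² = 0.1046 + 0.4535 = 0.5581 ≈ 0.558

0.558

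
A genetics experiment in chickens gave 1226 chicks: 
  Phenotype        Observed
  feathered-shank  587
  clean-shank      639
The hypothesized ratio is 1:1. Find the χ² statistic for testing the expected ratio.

Total ratio parts = 2. Expected numbers out of 1226:
  feathered-shank: 1226 × 1/2 = 613
  clean-shank: 1226 × 1/2 = 613
χ² = Σ (O − E)² / E
  feathered-shank: (587 − 613)² / 613 = 1.1028
  clean-shank: (639 − 613)² / 613 = 1.1028
χ² = 1.1028 + 1.1028 = 2.2056 ≈ 2.206

2.206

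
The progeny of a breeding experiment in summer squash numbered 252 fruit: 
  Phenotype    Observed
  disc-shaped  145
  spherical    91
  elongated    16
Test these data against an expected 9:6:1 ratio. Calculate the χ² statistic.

Expected counts for N = 252 under a 9:6:1 ratio (total parts = 16):
  disc-shaped: 252 × 9/16 = 141.75
  spherical: 252 × 6/16 = 94.5
  elongated: 252 × 1/16 = 15.75
χ² = Σ (O − E)² / E
  disc-shaped: (145 − 141.75)² / 141.75 = 0.0745
  spherical: (91 − 94.5)² / 94.5 = 0.1296
  elongated: (16 − 15.75)² / 15.75 = 0.0040
χ² = 0.0745 + 0.1296 + 0.0040 = 0.2081 ≈ 0.208

0.208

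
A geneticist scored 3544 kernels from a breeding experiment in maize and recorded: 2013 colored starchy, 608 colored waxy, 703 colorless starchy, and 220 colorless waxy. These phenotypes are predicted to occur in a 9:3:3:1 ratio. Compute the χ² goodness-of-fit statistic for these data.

The 9:3:3:1 ratio has 16 parts, so with N = 3544 the expected counts are:
  colored starchy: 3544 × 9/16 = 1993.5
  colored waxy: 3544 × 3/16 = 664.5
  colorless starchy: 3544 × 3/16 = 664.5
  colorless waxy: 3544 × 1/16 = 221.5
χ² = Σ (O − E)² / E
  colored starchy: (2013 − 1993.5)² / 1993.5 = 0.1907
  colored waxy: (608 − 664.5)² / 664.5 = 4.8040
  colorless starchy: (703 − 664.5)² / 664.5 = 2.2306
  colorless waxy: (220 − 221.5)² / 221.5 = 0.0102
χ² = 0.1907 + 4.8040 + 2.2306 + 0.0102 = 7.2355 ≈ 7.236

7.236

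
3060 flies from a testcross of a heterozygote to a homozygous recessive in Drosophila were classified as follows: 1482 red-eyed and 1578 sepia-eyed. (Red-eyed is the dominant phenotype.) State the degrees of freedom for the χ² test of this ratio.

A testcross of a heterozygote (Aa × aa) gives a 1:1 phenotypic ratio.
A goodness-of-fit test with 2 phenotype classes has df = 2 − 1 = 1.

1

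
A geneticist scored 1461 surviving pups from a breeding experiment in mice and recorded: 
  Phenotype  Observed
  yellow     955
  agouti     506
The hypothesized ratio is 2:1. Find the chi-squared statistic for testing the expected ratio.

Expected counts for N = 1461 under a 2:1 ratio (total parts = 3):
  yellow: 1461 × 2/3 = 974
  agouti: 1461 × 1/3 = 487
χ² = Σ (O − E)² / E
  yellow: (955 − 974)² / 974 = 0.3706
  agouti: (506 − 487)² / 487 = 0.7413
χ² = 0.3706 + 0.7413 = 1.1119 ≈ 1.112

1.112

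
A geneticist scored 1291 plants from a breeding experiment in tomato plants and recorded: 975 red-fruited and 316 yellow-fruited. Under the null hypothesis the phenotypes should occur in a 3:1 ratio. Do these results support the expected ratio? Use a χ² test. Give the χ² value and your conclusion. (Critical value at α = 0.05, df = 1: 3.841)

The 3:1 ratio has 4 parts, so with N = 1291 the expected counts are:
  red-fruited: 1291 × 3/4 = 968.25
  yellow-fruited: 1291 × 1/4 = 322.75
χ² = Σ (O − E)² / E
  red-fruited: (975 − 968.25)² / 968.25 = 0.0471
  yellow-fruited: (316 − 322.75)² / 322.75 = 0.1412
χ² = 0.0471 + 0.1412 = 0.1883 ≈ 0.188
Degrees of freedom = 2 − 1 = 1; critical value at α = 0.05 is 3.841.
Since 0.188 < 3.841, we fail to reject the null hypothesis — the data are consistent with the 3:1 ratio.

0.188; consistent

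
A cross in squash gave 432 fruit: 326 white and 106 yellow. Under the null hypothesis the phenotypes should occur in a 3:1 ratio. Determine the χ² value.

0.049

Under the 3:1 hypothesis (Σ ratio = 4, N = 432):
  white: 432 × 3/4 = 324
  yellow: 432 × 1/4 = 108
χ² = Σ (O − E)² / E
  white: (326 − 324)² / 324 = 0.0123
  yellow: (106 − 108)² / 108 = 0.0370
χ² = 0.0123 + 0.0370 = 0.0493 ≈ 0.049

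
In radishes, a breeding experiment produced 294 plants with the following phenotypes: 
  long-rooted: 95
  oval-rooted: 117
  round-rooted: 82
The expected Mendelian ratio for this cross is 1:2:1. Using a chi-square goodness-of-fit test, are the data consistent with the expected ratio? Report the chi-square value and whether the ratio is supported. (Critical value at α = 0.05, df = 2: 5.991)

13.395; not consistent

Total ratio parts = 4. Expected numbers out of 294:
  long-rooted: 294 × 1/4 = 73.5
  oval-rooted: 294 × 2/4 = 147
  round-rooted: 294 × 1/4 = 73.5
χ² = Σ (O − E)² / E
  long-rooted: (95 − 73.5)² / 73.5 = 6.2891
  oval-rooted: (117 − 147)² / 147 = 6.1224
  round-rooted: (82 − 73.5)² / 73.5 = 0.9830
χ² = 6.2891 + 6.1224 + 0.9830 = 13.3945 ≈ 13.395
Degrees of freedom = 3 − 1 = 2; critical value at α = 0.05 is 5.991.
Since 13.395 > 5.991, we reject the null hypothesis — the data do not fit the 1:2:1 ratio.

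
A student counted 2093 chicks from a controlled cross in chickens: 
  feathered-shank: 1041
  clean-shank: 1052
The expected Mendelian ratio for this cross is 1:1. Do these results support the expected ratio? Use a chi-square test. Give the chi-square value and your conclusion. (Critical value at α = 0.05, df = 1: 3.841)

0.058; consistent

Total ratio parts = 2. Expected numbers out of 2093:
  feathered-shank: 2093 × 1/2 = 1046.5
  clean-shank: 2093 × 1/2 = 1046.5
χ² = Σ (O − E)² / E
  feathered-shank: (1041 − 1046.5)² / 1046.5 = 0.0289
  clean-shank: (1052 − 1046.5)² / 1046.5 = 0.0289
χ² = 0.0289 + 0.0289 = 0.0578 ≈ 0.058
Degrees of freedom = 2 − 1 = 1; critical value at α = 0.05 is 3.841.
Since 0.058 < 3.841, we fail to reject the null hypothesis — the data are consistent with the 1:1 ratio.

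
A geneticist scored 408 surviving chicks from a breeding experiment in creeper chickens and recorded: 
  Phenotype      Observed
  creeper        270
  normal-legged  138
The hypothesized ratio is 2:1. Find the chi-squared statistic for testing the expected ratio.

Under the 2:1 hypothesis (Σ ratio = 3, N = 408):
  creeper: 408 × 2/3 = 272
  normal-legged: 408 × 1/3 = 136
χ² = Σ (O − E)² / E
  creeper: (270 − 272)² / 272 = 0.0147
  normal-legged: (138 − 136)² / 136 = 0.0294
χ² = 0.0147 + 0.0294 = 0.0441 ≈ 0.044

0.044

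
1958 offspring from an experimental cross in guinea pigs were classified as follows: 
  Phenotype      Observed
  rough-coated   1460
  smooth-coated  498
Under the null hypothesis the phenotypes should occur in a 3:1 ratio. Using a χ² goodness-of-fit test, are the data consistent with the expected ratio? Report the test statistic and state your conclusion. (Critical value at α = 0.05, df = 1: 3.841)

Expected counts for N = 1958 under a 3:1 ratio (total parts = 4):
  rough-coated: 1958 × 3/4 = 1468.5
  smooth-coated: 1958 × 1/4 = 489.5
χ² = Σ (O − E)² / E
  rough-coated: (1460 − 1468.5)² / 1468.5 = 0.0492
  smooth-coated: (498 − 489.5)² / 489.5 = 0.1476
χ² = 0.0492 + 0.1476 = 0.1968 ≈ 0.197
Degrees of freedom = 2 − 1 = 1; critical value at α = 0.05 is 3.841.
Since 0.197 < 3.841, we fail to reject the null hypothesis — the data are consistent with the 3:1 ratio.

0.197; consistent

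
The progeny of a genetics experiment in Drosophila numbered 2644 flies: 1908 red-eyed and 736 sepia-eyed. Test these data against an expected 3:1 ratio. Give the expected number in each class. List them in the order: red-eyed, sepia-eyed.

Total ratio parts = 4. Expected numbers out of 2644:
  red-eyed: 2644 × 3/4 = 1983
  sepia-eyed: 2644 × 1/4 = 661

1983, 661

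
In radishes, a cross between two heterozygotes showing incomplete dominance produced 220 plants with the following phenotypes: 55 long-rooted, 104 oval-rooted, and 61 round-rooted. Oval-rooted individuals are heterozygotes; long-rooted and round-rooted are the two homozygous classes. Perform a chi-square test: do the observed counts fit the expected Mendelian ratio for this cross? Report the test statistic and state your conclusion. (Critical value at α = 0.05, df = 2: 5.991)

With incomplete dominance, a heterozygote × heterozygote cross gives a 1:2:1 phenotypic ratio.
Total ratio parts = 4. Expected numbers out of 220:
  long-rooted: 220 × 1/4 = 55
  oval-rooted: 220 × 2/4 = 110
  round-rooted: 220 × 1/4 = 55
χ² = Σ (O − E)² / E
  long-rooted: (55 − 55)² / 55 = 0.0000
  oval-rooted: (104 − 110)² / 110 = 0.3273
  round-rooted: (61 − 55)² / 55 = 0.6545
χ² = 0.0000 + 0.3273 + 0.6545 = 0.9818 ≈ 0.982
Degrees of freedom = 3 − 1 = 2; critical value at α = 0.05 is 5.991.
Since 0.982 < 5.991, we fail to reject the null hypothesis — the data are consistent with the 1:2:1 ratio.

0.982; consistent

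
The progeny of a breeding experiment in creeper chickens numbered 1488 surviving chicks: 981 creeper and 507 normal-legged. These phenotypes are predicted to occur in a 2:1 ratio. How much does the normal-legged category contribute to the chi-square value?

Total ratio parts = 3. Expected numbers out of 1488:
  creeper: 1488 × 2/3 = 992
  normal-legged: 1488 × 1/3 = 496
Contribution of normal-legged: (507 − 496)² / 496 = 0.2440

0.244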